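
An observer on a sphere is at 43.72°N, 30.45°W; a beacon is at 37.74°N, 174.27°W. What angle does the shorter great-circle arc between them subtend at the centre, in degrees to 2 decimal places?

In radians: φ₁ = 0.7631, φ₂ = 0.6587, Δλ = -143.820° = -2.5101 rad.
Haversine: a = sin²(Δφ/2) + cos φ₁ cos φ₂ sin²(Δλ/2) = 0.0027 + (0.7227)(0.7908)(0.9036) = 0.51914.
Central angle c = 2·arcsin(√a) = 1.60910 rad.
So the angular separation is 92.19°.

92.19°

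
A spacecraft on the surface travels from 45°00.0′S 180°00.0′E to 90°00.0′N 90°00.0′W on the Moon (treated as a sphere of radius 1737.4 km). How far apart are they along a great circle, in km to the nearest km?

4094 km

With latitudes φ₁ = -45.000°, φ₂ = 90.000° and longitude difference Δλ = 90.000°:
Haversine: a = sin²(Δφ/2) + cos φ₁ cos φ₂ sin²(Δλ/2) = 0.8536 + (0.7071)(0.0000)(0.5000) = 0.85355.
Central angle c = 2·arcsin(√a) = 2.35619 rad.
Distance = R·c = 1737.4 × 2.3562 ≈ 4094 km.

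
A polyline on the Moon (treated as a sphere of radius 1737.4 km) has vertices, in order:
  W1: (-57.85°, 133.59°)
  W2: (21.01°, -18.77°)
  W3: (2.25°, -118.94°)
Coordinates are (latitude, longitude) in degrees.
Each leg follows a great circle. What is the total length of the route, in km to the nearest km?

Leg W1→W2: central angle 2.4093 rad, distance 4185.9 km.
Leg W2→W3: central angle 1.7220 rad, distance 2991.8 km.
Total: 4185.9 + 2991.8 ≈ 7178 km.

7178 km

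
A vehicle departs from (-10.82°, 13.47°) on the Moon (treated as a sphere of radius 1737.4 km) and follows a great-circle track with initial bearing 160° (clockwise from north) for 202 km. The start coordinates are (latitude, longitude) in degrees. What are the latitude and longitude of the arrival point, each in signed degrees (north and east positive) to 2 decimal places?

Angular distance δ = d/R = 202/1737.4 = 0.11627 rad; initial bearing θ = 2.7925 rad.
sin φ₂ = sin φ₁ cos δ + cos φ₁ sin δ cos θ = (-0.1877)(0.9932) + (0.9822)(0.1160)(-0.9397) = -0.2935, so φ₂ = -17.07°.
Δλ = atan2(sin θ sin δ cos φ₁, cos δ − sin φ₁ sin φ₂) = atan2(0.0390, 0.9381) = 2.379°.
λ₂ = 13.470° + 2.379° = 15.85°.

-17.07°, 15.85°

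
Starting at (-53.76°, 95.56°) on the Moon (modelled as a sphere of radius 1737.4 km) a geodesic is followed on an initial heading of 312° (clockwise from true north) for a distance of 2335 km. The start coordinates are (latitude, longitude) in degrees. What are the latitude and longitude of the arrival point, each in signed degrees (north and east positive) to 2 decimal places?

11.77°, 47.86°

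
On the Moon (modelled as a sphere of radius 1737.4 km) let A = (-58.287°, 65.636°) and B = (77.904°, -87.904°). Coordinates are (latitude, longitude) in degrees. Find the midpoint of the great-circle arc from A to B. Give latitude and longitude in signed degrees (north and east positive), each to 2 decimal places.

19.92°, 50.20°

Central angle δ = 2.7664 rad. Interpolating on the sphere with fraction f = 0.5:
P = [sin((1−f)δ)·A + sin(fδ)·B] / sin δ = 2.6806·A + 2.6806·B in Cartesian coordinates,
giving P = (0.6019, 0.7223, 0.3407), i.e. latitude 19.92°, longitude 50.20°.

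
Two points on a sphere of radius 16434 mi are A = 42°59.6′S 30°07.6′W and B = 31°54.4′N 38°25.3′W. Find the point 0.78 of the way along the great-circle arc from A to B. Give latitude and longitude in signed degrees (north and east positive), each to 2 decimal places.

The central angle between A and B is δ = 1.3140 rad.
With f = 0.78, the slerp weights are sin((1−f)δ)/sin δ = 0.2947 and sin(fδ)/sin δ = 0.8836.
Weighted sum of the unit vectors: (0.2947)·(0.6326,-0.3671,-0.6819) + (0.8836)·(0.6651,-0.5276,0.5285) = (0.7742, -0.5744, 0.2661).
Converting back: φ = atan2(z, √(x²+y²)) = 15.43°, λ = atan2(y, x) = -36.57°.

15.43°, -36.57°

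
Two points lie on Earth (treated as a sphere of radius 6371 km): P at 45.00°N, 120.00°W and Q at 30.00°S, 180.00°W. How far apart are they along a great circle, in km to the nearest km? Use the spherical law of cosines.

Let φ₁ = 0.7854 rad, φ₂ = -0.5236 rad, and Δλ = -1.0472 rad.
cos c = sin φ₁ sin φ₂ + cos φ₁ cos φ₂ cos Δλ = (0.7071)(-0.5000) + (0.7071)(0.8660)(0.5000) = -0.04737,
so c = arccos(-0.04737) = 1.61818 rad.
Distance = R·c = 6371 × 1.6182 ≈ 10309 km.

10309 km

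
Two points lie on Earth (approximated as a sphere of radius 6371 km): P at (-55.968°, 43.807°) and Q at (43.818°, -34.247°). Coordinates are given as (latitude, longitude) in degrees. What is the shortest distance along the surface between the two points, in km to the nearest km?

In radians: φ₁ = -0.9768, φ₂ = 0.7648, Δλ = -78.054° = -1.3623 rad.
cos c = sin φ₁ sin φ₂ + cos φ₁ cos φ₂ cos Δλ = (-0.8287)(0.6924) + (0.5597)(0.7215)(0.2070) = -0.49020,
so c = arccos(-0.49020) = 2.08311 rad.
Distance = R·c = 6371 × 2.0831 ≈ 13272 km.

13272 km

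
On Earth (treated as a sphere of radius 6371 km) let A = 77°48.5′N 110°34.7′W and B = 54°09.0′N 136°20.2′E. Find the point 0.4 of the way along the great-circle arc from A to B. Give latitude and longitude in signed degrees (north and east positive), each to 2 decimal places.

Central angle δ = 0.7321 rad. Interpolating on the sphere with fraction f = 0.4:
P = [sin((1−f)δ)·A + sin(fδ)·B] / sin δ = 0.6362·A + 0.4319·B in Cartesian coordinates,
giving P = (-0.2302, 0.0488, 0.9719), i.e. latitude 76.39°, longitude 168.02°.

76.39°, 168.02°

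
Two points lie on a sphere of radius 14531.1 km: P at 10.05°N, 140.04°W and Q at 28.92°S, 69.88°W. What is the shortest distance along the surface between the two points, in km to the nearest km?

Let φ₁ = 0.1754 rad, φ₂ = -0.5047 rad, and Δλ = 1.2245 rad.
cos c = sin φ₁ sin φ₂ + cos φ₁ cos φ₂ cos Δλ = (0.1745)(-0.4836) + (0.9847)(0.8753)(0.3394) = 0.20812,
so c = arccos(0.20812) = 1.36114 rad.
Distance = R·c = 14531.1 × 1.3611 ≈ 19779 km.

19779 km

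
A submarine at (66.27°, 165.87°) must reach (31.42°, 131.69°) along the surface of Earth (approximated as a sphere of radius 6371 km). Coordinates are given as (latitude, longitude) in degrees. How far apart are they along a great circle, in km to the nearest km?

4494 km

In radians: φ₁ = 1.1566, φ₂ = 0.5484, Δλ = -34.180° = -0.5966 rad.
cos c = sin φ₁ sin φ₂ + cos φ₁ cos φ₂ cos Δλ = (0.9155)(0.5213) + (0.4024)(0.8534)(0.8273) = 0.76133,
so c = arccos(0.76133) = 0.70543 rad.
Distance = R·c = 6371 × 0.7054 ≈ 4494 km.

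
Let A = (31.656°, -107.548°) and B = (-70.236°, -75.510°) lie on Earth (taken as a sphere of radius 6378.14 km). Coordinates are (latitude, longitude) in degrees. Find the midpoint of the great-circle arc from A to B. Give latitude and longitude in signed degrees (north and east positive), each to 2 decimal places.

The central angle between A and B is δ = 1.8234 rad.
With f = 0.5, the slerp weights are sin((1−f)δ)/sin δ = 0.8164 and sin(fδ)/sin δ = 0.8164.
Weighted sum of the unit vectors: (0.8164)·(-0.2566,-0.8116,0.5248) + (0.8164)·(0.0846,-0.3274,-0.9411) = (-0.1405, -0.9299, -0.3399).
Converting back: φ = atan2(z, √(x²+y²)) = -19.87°, λ = atan2(y, x) = -98.59°.

-19.87°, -98.59°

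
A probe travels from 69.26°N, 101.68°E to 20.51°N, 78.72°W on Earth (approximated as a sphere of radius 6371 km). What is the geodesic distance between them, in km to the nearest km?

10033 km

In radians: φ₁ = 1.2088, φ₂ = 0.3580, Δλ = 179.600° = 3.1346 rad.
Haversine: a = sin²(Δφ/2) + cos φ₁ cos φ₂ sin²(Δλ/2) = 0.1703 + (0.3541)(0.9366)(1.0000) = 0.50200.
Central angle c = 2·arcsin(√a) = 1.57480 rad.
Distance = R·c = 6371 × 1.5748 ≈ 10033 km.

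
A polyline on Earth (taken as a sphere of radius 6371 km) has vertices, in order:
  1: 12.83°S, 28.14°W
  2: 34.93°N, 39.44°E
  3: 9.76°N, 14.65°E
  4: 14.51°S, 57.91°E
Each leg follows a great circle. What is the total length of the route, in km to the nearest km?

Leg 1→2: central angle 1.3921 rad, distance 8869.2 km.
Leg 2→3: central angle 0.5906 rad, distance 3762.9 km.
Leg 3→4: central angle 0.8601 rad, distance 5479.8 km.
Total: 8869.2 + 3762.9 + 5479.8 ≈ 18112 km.

18112 km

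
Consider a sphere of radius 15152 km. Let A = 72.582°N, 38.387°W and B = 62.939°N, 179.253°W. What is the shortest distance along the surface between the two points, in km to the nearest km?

11086 km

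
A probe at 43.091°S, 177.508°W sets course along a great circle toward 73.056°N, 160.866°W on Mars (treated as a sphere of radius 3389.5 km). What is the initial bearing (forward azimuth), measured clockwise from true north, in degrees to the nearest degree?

5°

With φ₁ = -0.7521, φ₂ = 1.2751, Δλ = 0.2905 rad, the forward-azimuth formula gives
θ = atan2( sin Δλ cos φ₂ , cos φ₁ sin φ₂ − sin φ₁ cos φ₂ cos Δλ ) = atan2(0.0835, 0.8893) = 5.36°.
So the initial bearing is 5°.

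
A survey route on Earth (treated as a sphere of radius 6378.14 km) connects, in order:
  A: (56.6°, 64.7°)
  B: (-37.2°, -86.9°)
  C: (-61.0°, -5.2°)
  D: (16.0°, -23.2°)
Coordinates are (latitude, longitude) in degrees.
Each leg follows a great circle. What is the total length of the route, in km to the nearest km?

31781 km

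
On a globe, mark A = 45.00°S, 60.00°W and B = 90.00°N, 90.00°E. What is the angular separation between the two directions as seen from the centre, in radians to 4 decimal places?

2.3562 rad

With latitudes φ₁ = -45.000°, φ₂ = 90.000° and longitude difference Δλ = 150.000°:
Haversine: a = sin²(Δφ/2) + cos φ₁ cos φ₂ sin²(Δλ/2) = 0.8536 + (0.7071)(0.0000)(0.9330) = 0.85355.
Central angle c = 2·arcsin(√a) = 2.35619 rad.
So the angular separation is 2.3562 rad.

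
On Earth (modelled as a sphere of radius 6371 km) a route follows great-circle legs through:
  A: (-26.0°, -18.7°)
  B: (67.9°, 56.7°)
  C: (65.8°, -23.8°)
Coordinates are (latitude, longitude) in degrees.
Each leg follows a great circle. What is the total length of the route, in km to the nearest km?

15367 km

Leg A→B: central angle 1.8975 rad, distance 12089.0 km.
Leg B→C: central angle 0.5145 rad, distance 3277.6 km.
Total: 12089.0 + 3277.6 ≈ 15367 km.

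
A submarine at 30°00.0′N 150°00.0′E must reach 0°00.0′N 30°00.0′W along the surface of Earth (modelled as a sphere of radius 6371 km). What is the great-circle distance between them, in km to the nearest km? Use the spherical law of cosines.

16679 km

Let φ₁ = 0.5236 rad, φ₂ = 0.0000 rad, and Δλ = -3.1416 rad.
cos c = sin φ₁ sin φ₂ + cos φ₁ cos φ₂ cos Δλ = (0.5000)(0.0000) + (0.8660)(1.0000)(-1.0000) = -0.86603,
so c = arccos(-0.86603) = 2.61799 rad.
Distance = R·c = 6371 × 2.6180 ≈ 16679 km.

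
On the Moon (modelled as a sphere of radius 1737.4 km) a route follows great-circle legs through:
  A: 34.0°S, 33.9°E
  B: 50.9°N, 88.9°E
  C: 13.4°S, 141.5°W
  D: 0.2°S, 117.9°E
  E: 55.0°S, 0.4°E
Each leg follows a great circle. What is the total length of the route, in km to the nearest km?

12977 km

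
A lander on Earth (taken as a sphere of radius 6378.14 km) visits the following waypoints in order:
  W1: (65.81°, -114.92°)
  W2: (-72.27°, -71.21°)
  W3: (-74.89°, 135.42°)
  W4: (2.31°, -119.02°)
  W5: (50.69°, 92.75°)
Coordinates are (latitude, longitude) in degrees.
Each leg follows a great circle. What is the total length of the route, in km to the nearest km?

43391 km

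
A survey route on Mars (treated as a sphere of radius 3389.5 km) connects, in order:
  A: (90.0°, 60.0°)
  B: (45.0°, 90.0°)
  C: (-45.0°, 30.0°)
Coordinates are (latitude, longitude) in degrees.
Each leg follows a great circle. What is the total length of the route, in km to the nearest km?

Leg A→B: central angle 0.7854 rad, distance 2662.1 km.
Leg B→C: central angle 1.8235 rad, distance 6180.7 km.
Total: 2662.1 + 6180.7 ≈ 8843 km.

8843 km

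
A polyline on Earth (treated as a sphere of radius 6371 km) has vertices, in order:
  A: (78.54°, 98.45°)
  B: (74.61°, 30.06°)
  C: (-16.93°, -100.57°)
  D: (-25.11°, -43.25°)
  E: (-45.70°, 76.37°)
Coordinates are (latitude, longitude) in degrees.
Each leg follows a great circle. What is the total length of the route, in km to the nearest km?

30701 km

Leg A→B: central angle 0.2679 rad, distance 1706.5 km.
Leg B→C: central angle 2.0332 rad, distance 12953.4 km.
Leg C→D: central angle 0.9381 rad, distance 5976.8 km.
Leg D→E: central angle 1.5797 rad, distance 10064.0 km.
Total: 1706.5 + 12953.4 + 5976.8 + 10064.0 ≈ 30701 km.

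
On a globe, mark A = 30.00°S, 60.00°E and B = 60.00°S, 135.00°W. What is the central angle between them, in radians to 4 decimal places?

1.5560 rad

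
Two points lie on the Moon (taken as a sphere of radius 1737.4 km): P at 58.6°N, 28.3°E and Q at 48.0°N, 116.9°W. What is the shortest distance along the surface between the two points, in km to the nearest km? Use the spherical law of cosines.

Let φ₁ = 1.0228 rad, φ₂ = 0.8378 rad, and Δλ = -2.5342 rad.
cos c = sin φ₁ sin φ₂ + cos φ₁ cos φ₂ cos Δλ = (0.8536)(0.7431) + (0.5210)(0.6691)(-0.8211) = 0.34804,
so c = arccos(0.34804) = 1.21532 rad.
Distance = R·c = 1737.4 × 1.2153 ≈ 2111 km.

2111 km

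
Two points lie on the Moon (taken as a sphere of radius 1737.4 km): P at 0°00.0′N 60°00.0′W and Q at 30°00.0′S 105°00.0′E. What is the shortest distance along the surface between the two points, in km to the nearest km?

4451 km

In radians: φ₁ = 0.0000, φ₂ = -0.5236, Δλ = 165.000° = 2.8798 rad.
cos c = sin φ₁ sin φ₂ + cos φ₁ cos φ₂ cos Δλ = (0.0000)(-0.5000) + (1.0000)(0.8660)(-0.9659) = -0.83652,
so c = arccos(-0.83652) = 2.56169 rad.
Distance = R·c = 1737.4 × 2.5617 ≈ 4451 km.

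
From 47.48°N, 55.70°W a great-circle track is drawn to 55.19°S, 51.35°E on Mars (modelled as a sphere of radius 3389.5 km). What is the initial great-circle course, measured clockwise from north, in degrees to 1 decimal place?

Δλ = 107.050° = 1.8684 rad.
y = sin Δλ · cos φ₂ = (0.9560)(0.5709) = 0.5458
x = cos φ₁ sin φ₂ − sin φ₁ cos φ₂ cos Δλ = (0.6758)(-0.8210) − (0.7370)(0.5709)(-0.2932) = -0.4315
θ = atan2(y, x) = 128.33°, so the bearing is 128.3°.

128.3°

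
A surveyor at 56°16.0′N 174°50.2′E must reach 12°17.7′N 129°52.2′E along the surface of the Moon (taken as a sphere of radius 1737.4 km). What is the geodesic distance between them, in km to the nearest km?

In radians: φ₁ = 0.9820, φ₂ = 0.2146, Δλ = -44.967° = -0.7848 rad.
cos c = sin φ₁ sin φ₂ + cos φ₁ cos φ₂ cos Δλ = (0.8316)(0.2129) + (0.5553)(0.9771)(0.7075) = 0.56099,
so c = arccos(0.56099) = 0.97522 rad.
Distance = R·c = 1737.4 × 0.9752 ≈ 1694 km.

1694 km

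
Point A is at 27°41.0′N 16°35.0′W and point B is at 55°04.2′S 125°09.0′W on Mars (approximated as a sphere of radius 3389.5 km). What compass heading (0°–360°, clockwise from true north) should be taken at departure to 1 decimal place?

220.2°

With φ₁ = 0.4832, φ₂ = -0.9612, Δλ = -1.8948 rad, the forward-azimuth formula gives
θ = atan2( sin Δλ cos φ₂ , cos φ₁ sin φ₂ − sin φ₁ cos φ₂ cos Δλ ) = atan2(-0.5428, -0.6413) = -139.76°.
Adding 360° brings this into [0°, 360°): 220.2°.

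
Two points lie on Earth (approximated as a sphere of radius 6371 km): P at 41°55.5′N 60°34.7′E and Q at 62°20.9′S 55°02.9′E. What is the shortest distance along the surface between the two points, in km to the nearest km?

11605 km

In radians: φ₁ = 0.7317, φ₂ = -1.0882, Δλ = -5.530° = -0.0965 rad.
cos c = sin φ₁ sin φ₂ + cos φ₁ cos φ₂ cos Δλ = (0.6682)(-0.8858) + (0.7440)(0.4641)(0.9953) = -0.24816,
so c = arccos(-0.24816) = 1.82157 rad.
Distance = R·c = 6371 × 1.8216 ≈ 11605 km.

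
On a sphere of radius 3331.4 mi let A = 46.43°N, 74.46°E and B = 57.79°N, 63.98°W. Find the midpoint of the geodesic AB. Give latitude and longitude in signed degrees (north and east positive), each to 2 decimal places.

The central angle between A and B is δ = 1.2259 rad.
With f = 0.5, the slerp weights are sin((1−f)δ)/sin δ = 0.6113 and sin(fδ)/sin δ = 0.6113.
Weighted sum of the unit vectors: (0.6113)·(0.1847,0.6640,0.7245) + (0.6113)·(0.2338,-0.4790,0.8461) = (0.2558, 0.1131, 0.9601).
Converting back: φ = atan2(z, √(x²+y²)) = 73.76°, λ = atan2(y, x) = 23.85°.

73.76°, 23.85°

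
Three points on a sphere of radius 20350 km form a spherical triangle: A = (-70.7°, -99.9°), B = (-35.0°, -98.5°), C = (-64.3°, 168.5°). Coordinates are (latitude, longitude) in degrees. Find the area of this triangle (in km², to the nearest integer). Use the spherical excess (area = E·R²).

64589611 km²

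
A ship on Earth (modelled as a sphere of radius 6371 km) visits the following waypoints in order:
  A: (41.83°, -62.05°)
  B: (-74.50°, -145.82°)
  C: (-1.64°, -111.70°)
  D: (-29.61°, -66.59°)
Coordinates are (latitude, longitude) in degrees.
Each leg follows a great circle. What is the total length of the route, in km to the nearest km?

28369 km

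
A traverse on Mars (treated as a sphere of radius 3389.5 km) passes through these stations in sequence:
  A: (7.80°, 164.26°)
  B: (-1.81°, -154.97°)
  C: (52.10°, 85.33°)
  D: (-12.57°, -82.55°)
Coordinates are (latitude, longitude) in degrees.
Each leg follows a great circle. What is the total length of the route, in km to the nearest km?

Leg A→B: central angle 0.7293 rad, distance 2471.8 km.
Leg B→C: central angle 1.9062 rad, distance 6461.0 km.
Leg C→D: central angle 2.4309 rad, distance 8239.6 km.
Total: 2471.8 + 6461.0 + 8239.6 ≈ 17172 km.

17172 km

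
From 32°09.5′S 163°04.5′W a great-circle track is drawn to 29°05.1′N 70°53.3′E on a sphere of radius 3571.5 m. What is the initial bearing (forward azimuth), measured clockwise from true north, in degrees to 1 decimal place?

Δλ = -126.037° = -2.1998 rad.
y = sin Δλ · cos φ₂ = (-0.8086)(0.8739) = -0.7067
x = cos φ₁ sin φ₂ − sin φ₁ cos φ₂ cos Δλ = (0.8466)(0.4861) − (-0.5323)(0.8739)(-0.5883) = 0.1379
θ = atan2(y, x) = -78.96°; adding 360° gives 281.0°.

281.0°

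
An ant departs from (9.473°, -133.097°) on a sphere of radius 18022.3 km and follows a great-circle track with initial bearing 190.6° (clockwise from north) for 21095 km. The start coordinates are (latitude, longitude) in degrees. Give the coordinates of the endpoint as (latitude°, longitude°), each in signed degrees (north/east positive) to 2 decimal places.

-55.97°, -150.72°

Angular distance δ = d/R = 21095/18022.3 = 1.17049 rad; initial bearing θ = 3.3266 rad.
sin φ₂ = sin φ₁ cos δ + cos φ₁ sin δ cos θ = (0.1646)(0.3897) + (0.9864)(0.9209)(-0.9829) = -0.8287, so φ₂ = -55.97°.
Δλ = atan2(sin θ sin δ cos φ₁, cos δ − sin φ₁ sin φ₂) = atan2(-0.1671, 0.5261) = -17.621°.
λ₂ = -133.097° − 17.621° = -150.72°.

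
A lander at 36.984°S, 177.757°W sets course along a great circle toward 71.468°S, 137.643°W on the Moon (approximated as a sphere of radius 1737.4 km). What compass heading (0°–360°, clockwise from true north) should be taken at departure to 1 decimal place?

With φ₁ = -0.6455, φ₂ = -1.2474, Δλ = 0.7001 rad, the forward-azimuth formula gives
θ = atan2( sin Δλ cos φ₂ , cos φ₁ sin φ₂ − sin φ₁ cos φ₂ cos Δλ ) = atan2(0.2048, -0.6112) = 161.48°.
So the initial bearing is 161.5°.

161.5°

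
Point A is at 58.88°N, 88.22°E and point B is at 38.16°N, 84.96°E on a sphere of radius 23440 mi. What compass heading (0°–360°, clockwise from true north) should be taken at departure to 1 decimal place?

With φ₁ = 1.0276, φ₂ = 0.6660, Δλ = -0.0569 rad, the forward-azimuth formula gives
θ = atan2( sin Δλ cos φ₂ , cos φ₁ sin φ₂ − sin φ₁ cos φ₂ cos Δλ ) = atan2(-0.0447, -0.3527) = -172.78°.
Adding 360° brings this into [0°, 360°): 187.2°.

187.2°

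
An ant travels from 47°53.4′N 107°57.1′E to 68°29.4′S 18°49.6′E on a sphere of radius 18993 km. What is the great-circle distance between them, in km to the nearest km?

44204 km

In radians: φ₁ = 0.8358, φ₂ = -1.1954, Δλ = -89.125° = -1.5555 rad.
cos c = sin φ₁ sin φ₂ + cos φ₁ cos φ₂ cos Δλ = (0.7419)(-0.9304) + (0.6706)(0.3667)(0.0153) = -0.68644,
so c = arccos(-0.68644) = 2.32737 rad.
Distance = R·c = 18993 × 2.3274 ≈ 44204 km.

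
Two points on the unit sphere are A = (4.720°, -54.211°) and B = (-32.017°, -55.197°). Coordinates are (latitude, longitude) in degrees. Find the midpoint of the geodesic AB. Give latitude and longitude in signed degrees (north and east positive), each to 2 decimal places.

-13.65°, -54.66°

The central angle between A and B is δ = 0.6414 rad.
With f = 0.5, the slerp weights are sin((1−f)δ)/sin δ = 0.5269 and sin(fδ)/sin δ = 0.5269.
Weighted sum of the unit vectors: (0.5269)·(0.5828,-0.8084,0.0823) + (0.5269)·(0.4839,-0.6962,-0.5302) = (0.5620, -0.7927, -0.2360).
Converting back: φ = atan2(z, √(x²+y²)) = -13.65°, λ = atan2(y, x) = -54.66°.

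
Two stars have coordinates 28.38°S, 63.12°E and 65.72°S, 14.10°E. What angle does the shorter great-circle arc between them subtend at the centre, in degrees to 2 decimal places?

Let φ₁ = -0.4953 rad, φ₂ = -1.1470 rad, and Δλ = -0.8556 rad.
Haversine: a = sin²(Δφ/2) + cos φ₁ cos φ₂ sin²(Δλ/2) = 0.1025 + (0.8798)(0.4112)(0.1721) = 0.16474.
Central angle c = 2·arcsin(√a) = 0.83588 rad.
So the angular separation is 47.89°.

47.89°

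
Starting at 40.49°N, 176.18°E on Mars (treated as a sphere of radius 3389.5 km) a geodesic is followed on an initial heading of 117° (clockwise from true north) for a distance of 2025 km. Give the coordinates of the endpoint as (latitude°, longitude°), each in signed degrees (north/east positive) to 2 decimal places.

20.04°, -151.58°

Angular distance δ = d/R = 2025/3389.5 = 0.59743 rad; initial bearing θ = 2.0420 rad.
sin φ₂ = sin φ₁ cos δ + cos φ₁ sin δ cos θ = (0.6493)(0.8268) + (0.7605)(0.5625)(-0.4540) = 0.3426, so φ₂ = 20.04°.
Δλ = atan2(sin θ sin δ cos φ₁, cos δ − sin φ₁ sin φ₂) = atan2(0.3812, 0.6043) = 32.242°.
λ₂ = 176.180° + 32.242° = 208.42° → -151.58° after wrapping to (−180°, 180°].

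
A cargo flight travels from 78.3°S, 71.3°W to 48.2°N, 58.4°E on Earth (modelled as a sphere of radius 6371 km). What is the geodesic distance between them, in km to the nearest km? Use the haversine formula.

In radians: φ₁ = -1.3666, φ₂ = 0.8412, Δλ = 129.700° = 2.2637 rad.
Haversine: a = sin²(Δφ/2) + cos φ₁ cos φ₂ sin²(Δλ/2) = 0.7974 + (0.2028)(0.6665)(0.8194) = 0.90816.
Central angle c = 2·arcsin(√a) = 2.52582 rad.
Distance = R·c = 6371 × 2.5258 ≈ 16092 km.

16092 km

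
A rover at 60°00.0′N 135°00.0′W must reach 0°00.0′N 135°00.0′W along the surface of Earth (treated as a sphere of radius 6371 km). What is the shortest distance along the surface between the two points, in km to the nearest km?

With latitudes φ₁ = 60.000°, φ₂ = 0.000° and longitude difference Δλ = 0.000°:
cos c = sin φ₁ sin φ₂ + cos φ₁ cos φ₂ cos Δλ = (0.8660)(0.0000) + (0.5000)(1.0000)(1.0000) = 0.50000,
so c = arccos(0.50000) = 1.04720 rad.
Distance = R·c = 6371 × 1.0472 ≈ 6672 km.

6672 km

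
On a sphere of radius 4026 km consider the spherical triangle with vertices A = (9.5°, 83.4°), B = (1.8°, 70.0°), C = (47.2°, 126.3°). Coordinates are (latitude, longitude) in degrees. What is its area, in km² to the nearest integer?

965973 km²

Side lengths (central angles): a = 1.1594, b = 0.9122, c = 0.2686 rad; semiperimeter s = 1.1701.
By l'Huilier's theorem, tan(E/4) = √[tan(s/2) tan((s−a)/2) tan((s−b)/2) tan((s−c)/2)], giving spherical excess E = 0.0596 rad.
Area = E·R² = 0.0596 × (4026)² ≈ 965973 km².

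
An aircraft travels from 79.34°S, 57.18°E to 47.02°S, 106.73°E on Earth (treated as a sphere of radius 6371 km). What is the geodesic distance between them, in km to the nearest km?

With latitudes φ₁ = -79.340°, φ₂ = -47.020° and longitude difference Δλ = 49.550°:
cos c = sin φ₁ sin φ₂ + cos φ₁ cos φ₂ cos Δλ = (-0.9827)(-0.7316) + (0.1850)(0.6817)(0.6488) = 0.80078,
so c = arccos(0.80078) = 0.64219 rad.
Distance = R·c = 6371 × 0.6422 ≈ 4091 km.

4091 km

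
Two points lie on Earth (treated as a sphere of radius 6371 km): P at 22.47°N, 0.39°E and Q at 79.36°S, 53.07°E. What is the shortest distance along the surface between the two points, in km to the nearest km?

11764 km

In radians: φ₁ = 0.3922, φ₂ = -1.3851, Δλ = 52.680° = 0.9194 rad.
cos c = sin φ₁ sin φ₂ + cos φ₁ cos φ₂ cos Δλ = (0.3822)(-0.9828) + (0.9241)(0.1846)(0.6063) = -0.27219,
so c = arccos(-0.27219) = 1.84646 rad.
Distance = R·c = 6371 × 1.8465 ≈ 11764 km.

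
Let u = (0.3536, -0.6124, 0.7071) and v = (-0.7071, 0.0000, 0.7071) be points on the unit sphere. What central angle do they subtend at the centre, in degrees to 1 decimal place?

u·v = 0.2500; |u| = 1.0000, |v| = 1.0000.
cos θ = (u·v)/(|u||v|) = 0.2500, so θ = 75.5°.

75.5°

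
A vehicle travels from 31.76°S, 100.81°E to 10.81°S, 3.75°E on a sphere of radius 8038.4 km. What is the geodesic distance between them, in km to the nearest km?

12658 km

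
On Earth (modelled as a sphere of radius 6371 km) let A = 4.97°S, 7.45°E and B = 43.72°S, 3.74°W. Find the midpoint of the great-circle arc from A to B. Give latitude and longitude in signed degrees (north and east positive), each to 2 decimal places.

-24.45°, 2.75°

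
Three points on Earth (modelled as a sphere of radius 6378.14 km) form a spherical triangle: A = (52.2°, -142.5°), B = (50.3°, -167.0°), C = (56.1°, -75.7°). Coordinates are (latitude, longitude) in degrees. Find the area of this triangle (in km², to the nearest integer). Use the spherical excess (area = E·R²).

2284280 km²

Side lengths (central angles): a = 0.8886, b = 0.6592, c = 0.2684 rad; semiperimeter s = 0.9081.
By l'Huilier's theorem, tan(E/4) = √[tan(s/2) tan((s−a)/2) tan((s−b)/2) tan((s−c)/2)], giving spherical excess E = 0.0562 rad.
Area = E·R² = 0.0562 × (6378.14)² ≈ 2284280 km².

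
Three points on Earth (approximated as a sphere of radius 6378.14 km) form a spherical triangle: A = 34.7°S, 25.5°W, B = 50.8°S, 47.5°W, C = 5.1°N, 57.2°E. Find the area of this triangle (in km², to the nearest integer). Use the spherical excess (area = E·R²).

12265771 km²

Side lengths (central angles): a = 1.8015, b = 1.5173, c = 0.3951 rad; semiperimeter s = 1.8570.
By l'Huilier's theorem, tan(E/4) = √[tan(s/2) tan((s−a)/2) tan((s−b)/2) tan((s−c)/2)], giving spherical excess E = 0.3015 rad.
Area = E·R² = 0.3015 × (6378.14)² ≈ 12265771 km².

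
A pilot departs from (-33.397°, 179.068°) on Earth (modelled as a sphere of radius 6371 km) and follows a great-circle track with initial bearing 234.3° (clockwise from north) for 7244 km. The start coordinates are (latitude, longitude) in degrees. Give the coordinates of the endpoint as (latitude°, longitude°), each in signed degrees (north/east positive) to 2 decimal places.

Angular distance δ = d/R = 7244/6371 = 1.13703 rad; initial bearing θ = 4.0893 rad.
sin φ₂ = sin φ₁ cos δ + cos φ₁ sin δ cos θ = (-0.5504)(0.4203) + (0.8349)(0.9074)(-0.5835) = -0.6734, so φ₂ = -42.33°.
Δλ = atan2(sin θ sin δ cos φ₁, cos δ − sin φ₁ sin φ₂) = atan2(-0.6152, 0.0496) = -85.388°.
λ₂ = 179.068° − 85.388° = 93.68°.

-42.33°, 93.68°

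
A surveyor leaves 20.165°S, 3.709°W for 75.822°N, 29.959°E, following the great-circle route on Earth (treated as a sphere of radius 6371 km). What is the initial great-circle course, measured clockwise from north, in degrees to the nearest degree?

With φ₁ = -0.3519, φ₂ = 1.3233, Δλ = 0.5876 rad, the forward-azimuth formula gives
θ = atan2( sin Δλ cos φ₂ , cos φ₁ sin φ₂ − sin φ₁ cos φ₂ cos Δλ ) = atan2(0.1358, 0.9804) = 7.89°.
So the initial bearing is 8°.

8°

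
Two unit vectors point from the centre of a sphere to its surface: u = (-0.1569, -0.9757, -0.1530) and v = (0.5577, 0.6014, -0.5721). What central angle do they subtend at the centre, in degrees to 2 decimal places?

125.93°

u·v = -0.5868; |u| = 1.0000, |v| = 1.0000.
cos θ = (u·v)/(|u||v|) = -0.5867, so θ = 125.93°.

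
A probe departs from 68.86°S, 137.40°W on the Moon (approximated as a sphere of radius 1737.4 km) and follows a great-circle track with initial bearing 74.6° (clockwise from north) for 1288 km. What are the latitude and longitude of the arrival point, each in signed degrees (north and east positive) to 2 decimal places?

-38.55°, -81.04°

Angular distance δ = d/R = 1288/1737.4 = 0.74134 rad; initial bearing θ = 1.3020 rad.
sin φ₂ = sin φ₁ cos δ + cos φ₁ sin δ cos θ = (-0.9327)(0.7376) + (0.3606)(0.6753)(0.2656) = -0.6233, so φ₂ = -38.55°.
Δλ = atan2(sin θ sin δ cos φ₁, cos δ − sin φ₁ sin φ₂) = atan2(0.2348, 0.1563) = 56.356°.
λ₂ = -137.400° + 56.356° = -81.04°.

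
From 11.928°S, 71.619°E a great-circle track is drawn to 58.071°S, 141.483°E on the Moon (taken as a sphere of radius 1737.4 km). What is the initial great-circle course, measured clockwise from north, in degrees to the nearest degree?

148°

With φ₁ = -0.2082, φ₂ = -1.0135, Δλ = 1.2194 rad, the forward-azimuth formula gives
θ = atan2( sin Δλ cos φ₂ , cos φ₁ sin φ₂ − sin φ₁ cos φ₂ cos Δλ ) = atan2(0.4965, -0.7927) = 147.94°.
So the initial bearing is 148°.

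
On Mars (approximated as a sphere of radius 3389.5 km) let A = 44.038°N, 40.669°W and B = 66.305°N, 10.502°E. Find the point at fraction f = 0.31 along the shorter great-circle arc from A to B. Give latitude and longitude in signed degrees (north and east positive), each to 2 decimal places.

52.81°, -30.88°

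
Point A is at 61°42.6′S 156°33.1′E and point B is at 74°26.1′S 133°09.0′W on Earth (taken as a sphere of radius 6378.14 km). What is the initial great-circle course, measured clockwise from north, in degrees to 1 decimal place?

Δλ = 70.298° = 1.2269 rad.
y = sin Δλ · cos φ₂ = (0.9415)(0.2683) = 0.2526
x = cos φ₁ sin φ₂ − sin φ₁ cos φ₂ cos Δλ = (0.4739)(-0.9633) − (-0.8806)(0.2683)(0.3371) = -0.3769
θ = atan2(y, x) = 146.17°, so the bearing is 146.2°.

146.2°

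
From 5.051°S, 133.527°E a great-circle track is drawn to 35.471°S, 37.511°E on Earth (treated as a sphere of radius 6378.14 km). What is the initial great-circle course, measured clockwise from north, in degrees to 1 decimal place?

234.1°

With φ₁ = -0.0882, φ₂ = -0.6191, Δλ = -1.6758 rad, the forward-azimuth formula gives
θ = atan2( sin Δλ cos φ₂ , cos φ₁ sin φ₂ − sin φ₁ cos φ₂ cos Δλ ) = atan2(-0.8099, -0.5856) = -125.87°.
Adding 360° brings this into [0°, 360°): 234.1°.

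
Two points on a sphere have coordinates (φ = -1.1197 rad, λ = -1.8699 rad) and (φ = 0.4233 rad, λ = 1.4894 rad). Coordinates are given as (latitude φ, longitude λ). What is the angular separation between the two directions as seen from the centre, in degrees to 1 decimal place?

139.3°

In radians: φ₁ = -1.1197, φ₂ = 0.4233, Δλ = -167.526° = -2.9239 rad.
Haversine: a = sin²(Δφ/2) + cos φ₁ cos φ₂ sin²(Δλ/2) = 0.4861 + (0.4360)(0.9117)(0.9882) = 0.87889.
Central angle c = 2·arcsin(√a) = 2.43069 rad.
So the angular separation is 139.3°.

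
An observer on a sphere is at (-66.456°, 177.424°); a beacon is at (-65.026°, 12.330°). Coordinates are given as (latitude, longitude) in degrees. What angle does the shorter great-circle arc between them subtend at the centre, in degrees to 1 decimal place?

With latitudes φ₁ = -66.456°, φ₂ = -65.026° and longitude difference Δλ = -165.094°:
cos c = sin φ₁ sin φ₂ + cos φ₁ cos φ₂ cos Δλ = (-0.9168)(-0.9065) + (0.3995)(0.4222)(-0.9663) = 0.66806,
so c = arccos(0.66806) = 0.83920 rad.
So the angular separation is 48.1°.

48.1°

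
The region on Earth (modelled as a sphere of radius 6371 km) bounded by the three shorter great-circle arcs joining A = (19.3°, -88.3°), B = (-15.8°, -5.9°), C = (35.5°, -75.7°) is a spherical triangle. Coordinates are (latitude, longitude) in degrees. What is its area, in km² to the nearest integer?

Side lengths (central angles): a = 1.4582, b = 0.3429, c = 1.5407 rad; semiperimeter s = 1.6709.
By l'Huilier's theorem, tan(E/4) = √[tan(s/2) tan((s−a)/2) tan((s−b)/2) tan((s−c)/2)], giving spherical excess E = 0.3097 rad.
Area = E·R² = 0.3097 × (6371)² ≈ 12571545 km².

12571545 km²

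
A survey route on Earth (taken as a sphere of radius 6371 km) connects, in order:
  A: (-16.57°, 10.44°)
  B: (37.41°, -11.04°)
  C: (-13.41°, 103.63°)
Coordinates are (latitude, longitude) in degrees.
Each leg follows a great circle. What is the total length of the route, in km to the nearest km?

19487 km

Leg A→B: central angle 1.0061 rad, distance 6409.6 km.
Leg B→C: central angle 2.0526 rad, distance 13077.2 km.
Total: 6409.6 + 13077.2 ≈ 19487 km.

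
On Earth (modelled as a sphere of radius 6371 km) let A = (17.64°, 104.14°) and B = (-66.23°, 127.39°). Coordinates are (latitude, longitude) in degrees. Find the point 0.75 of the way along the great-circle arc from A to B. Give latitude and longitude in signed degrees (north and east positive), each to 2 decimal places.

The central angle between A and B is δ = 1.4951 rad.
With f = 0.75, the slerp weights are sin((1−f)δ)/sin δ = 0.3662 and sin(fδ)/sin δ = 0.9033.
Weighted sum of the unit vectors: (0.3662)·(-0.2328,0.9241,0.3030) + (0.9033)·(-0.2448,0.3202,-0.9152) = (-0.3063, 0.6277, -0.7157).
Converting back: φ = atan2(z, √(x²+y²)) = -45.70°, λ = atan2(y, x) = 116.01°.

-45.70°, 116.01°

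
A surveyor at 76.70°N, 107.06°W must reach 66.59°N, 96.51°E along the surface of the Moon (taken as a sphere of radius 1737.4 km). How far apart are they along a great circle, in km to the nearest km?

With latitudes φ₁ = 76.700°, φ₂ = 66.590° and longitude difference Δλ = -156.430°:
cos c = sin φ₁ sin φ₂ + cos φ₁ cos φ₂ cos Δλ = (0.9732)(0.9177) + (0.2300)(0.3973)(-0.9166) = 0.80930,
so c = arccos(0.80930) = 0.62784 rad.
Distance = R·c = 1737.4 × 0.6278 ≈ 1091 km.

1091 km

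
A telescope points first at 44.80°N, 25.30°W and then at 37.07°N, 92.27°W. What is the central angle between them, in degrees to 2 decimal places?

49.74°

In radians: φ₁ = 0.7819, φ₂ = 0.6470, Δλ = -66.970° = -1.1688 rad.
cos c = sin φ₁ sin φ₂ + cos φ₁ cos φ₂ cos Δλ = (0.7046)(0.6028) + (0.7096)(0.7979)(0.3912) = 0.64624,
so c = arccos(0.64624) = 0.86815 rad.
So the angular separation is 49.74°.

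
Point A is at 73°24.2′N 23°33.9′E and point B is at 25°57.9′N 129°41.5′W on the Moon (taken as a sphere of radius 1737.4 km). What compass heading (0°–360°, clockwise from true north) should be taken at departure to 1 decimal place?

335.7°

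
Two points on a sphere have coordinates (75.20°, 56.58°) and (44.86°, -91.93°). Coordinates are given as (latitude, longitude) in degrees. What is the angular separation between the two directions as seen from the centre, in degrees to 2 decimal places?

In radians: φ₁ = 1.3125, φ₂ = 0.7830, Δλ = -148.510° = -2.5920 rad.
Haversine: a = sin²(Δφ/2) + cos φ₁ cos φ₂ sin²(Δλ/2) = 0.0685 + (0.2554)(0.7088)(0.9264) = 0.23621.
Central angle c = 2·arcsin(√a) = 1.01506 rad.
So the angular separation is 58.16°.

58.16°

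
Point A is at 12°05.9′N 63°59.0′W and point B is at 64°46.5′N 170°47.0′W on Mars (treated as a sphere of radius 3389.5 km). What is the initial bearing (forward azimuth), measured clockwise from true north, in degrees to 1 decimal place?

335.9°

With φ₁ = 0.2112, φ₂ = 1.1305, Δλ = -1.8640 rad, the forward-azimuth formula gives
θ = atan2( sin Δλ cos φ₂ , cos φ₁ sin φ₂ − sin φ₁ cos φ₂ cos Δλ ) = atan2(-0.4080, 0.9104) = -24.14°.
Adding 360° brings this into [0°, 360°): 335.9°.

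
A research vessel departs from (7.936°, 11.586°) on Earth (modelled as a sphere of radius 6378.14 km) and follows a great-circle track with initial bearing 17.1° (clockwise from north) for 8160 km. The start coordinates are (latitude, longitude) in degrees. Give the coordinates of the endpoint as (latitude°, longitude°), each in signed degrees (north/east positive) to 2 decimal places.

71.15°, 72.27°

Angular distance δ = d/R = 8160/6378.14 = 1.27937 rad; initial bearing θ = 0.2985 rad.
sin φ₂ = sin φ₁ cos δ + cos φ₁ sin δ cos θ = (0.1381)(0.2873) + (0.9904)(0.9578)(0.9558) = 0.9464, so φ₂ = 71.15°.
Δλ = atan2(sin θ sin δ cos φ₁, cos δ − sin φ₁ sin φ₂) = atan2(0.2789, 0.1567) = 60.682°.
λ₂ = 11.586° + 60.682° = 72.27°.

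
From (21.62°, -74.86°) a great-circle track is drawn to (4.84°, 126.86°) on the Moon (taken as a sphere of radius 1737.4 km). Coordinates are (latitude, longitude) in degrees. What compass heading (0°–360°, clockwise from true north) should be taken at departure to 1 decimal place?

Δλ = -158.280° = -2.7625 rad.
y = sin Δλ · cos φ₂ = (-0.3701)(0.9964) = -0.3688
x = cos φ₁ sin φ₂ − sin φ₁ cos φ₂ cos Δλ = (0.9296)(0.0844) − (0.3684)(0.9964)(-0.9290) = 0.4195
θ = atan2(y, x) = -41.32°; adding 360° gives 318.7°.

318.7°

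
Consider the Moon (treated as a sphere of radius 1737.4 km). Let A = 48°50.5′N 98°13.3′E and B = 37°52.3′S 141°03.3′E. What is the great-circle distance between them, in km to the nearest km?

2870 km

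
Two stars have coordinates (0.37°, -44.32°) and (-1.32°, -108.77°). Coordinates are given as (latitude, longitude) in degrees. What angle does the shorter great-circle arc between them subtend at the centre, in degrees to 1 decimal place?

64.5°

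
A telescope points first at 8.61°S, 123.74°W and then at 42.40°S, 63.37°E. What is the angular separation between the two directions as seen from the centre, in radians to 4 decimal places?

2.2441 rad

Let φ₁ = -0.1503 rad, φ₂ = -0.7400 rad, and Δλ = -3.0175 rad.
Haversine: a = sin²(Δφ/2) + cos φ₁ cos φ₂ sin²(Δλ/2) = 0.0845 + (0.9887)(0.7385)(0.9962) = 0.81179.
Central angle c = 2·arcsin(√a) = 2.24410 rad.
So the angular separation is 2.2441 rad.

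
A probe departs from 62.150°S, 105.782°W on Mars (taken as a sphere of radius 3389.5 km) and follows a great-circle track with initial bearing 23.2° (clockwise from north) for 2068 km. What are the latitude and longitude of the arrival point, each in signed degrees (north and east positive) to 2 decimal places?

Angular distance δ = d/R = 2068/3389.5 = 0.61012 rad; initial bearing θ = 0.4049 rad.
sin φ₂ = sin φ₁ cos δ + cos φ₁ sin δ cos θ = (-0.8842)(0.8196) + (0.4672)(0.5730)(0.9191) = -0.4786, so φ₂ = -28.60°.
Δλ = atan2(sin θ sin δ cos φ₁, cos δ − sin φ₁ sin φ₂) = atan2(0.1054, 0.3964) = 14.896°.
λ₂ = -105.782° + 14.896° = -90.89°.

-28.60°, -90.89°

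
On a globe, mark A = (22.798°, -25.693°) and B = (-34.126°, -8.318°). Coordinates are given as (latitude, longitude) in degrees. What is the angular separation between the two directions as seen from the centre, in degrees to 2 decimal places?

59.27°

With latitudes φ₁ = 22.798°, φ₂ = -34.126° and longitude difference Δλ = 17.375°:
cos c = sin φ₁ sin φ₂ + cos φ₁ cos φ₂ cos Δλ = (0.3875)(-0.5610) + (0.9219)(0.8278)(0.9544) = 0.51093,
so c = arccos(0.51093) = 1.03453 rad.
So the angular separation is 59.27°.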